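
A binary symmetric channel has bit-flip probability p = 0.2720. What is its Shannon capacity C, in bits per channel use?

For BSC with error probability p:
C = 1 - H(p) where H(p) is binary entropy
H(0.2720) = -0.2720 × log₂(0.2720) - 0.7280 × log₂(0.7280)
H(p) = 0.8443
C = 1 - 0.8443 = 0.1557 bits/use


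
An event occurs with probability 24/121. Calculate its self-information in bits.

Information content I(x) = -log₂(p(x))
I = -log₂(24/121) = -log₂(0.1983)
I = 2.3339 bits


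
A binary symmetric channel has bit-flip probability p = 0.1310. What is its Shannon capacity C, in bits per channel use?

For BSC with error probability p:
C = 1 - H(p) where H(p) is binary entropy
H(0.1310) = -0.1310 × log₂(0.1310) - 0.8690 × log₂(0.8690)
H(p) = 0.5602
C = 1 - 0.5602 = 0.4398 bits/use


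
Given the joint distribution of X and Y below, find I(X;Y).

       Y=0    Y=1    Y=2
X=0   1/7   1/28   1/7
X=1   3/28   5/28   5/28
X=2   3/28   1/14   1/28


H(X) = 1.5165, H(Y) = 1.5774, H(X,Y) = 2.9956
I(X;Y) = H(X) + H(Y) - H(X,Y) = 0.0983 bits


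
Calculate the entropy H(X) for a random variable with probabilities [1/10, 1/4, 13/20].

H(X) = -Σ p(x) log₂ p(x)
  -1/10 × log₂(1/10) = 0.3322
  -1/4 × log₂(1/4) = 0.5000
  -13/20 × log₂(13/20) = 0.4040
H(X) = 1.2362 bits


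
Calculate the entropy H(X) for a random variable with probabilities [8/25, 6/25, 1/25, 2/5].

H(X) = -Σ p(x) log₂ p(x)
  -8/25 × log₂(8/25) = 0.5260
  -6/25 × log₂(6/25) = 0.4941
  -1/25 × log₂(1/25) = 0.1858
  -2/5 × log₂(2/5) = 0.5288
H(X) = 1.7347 bits


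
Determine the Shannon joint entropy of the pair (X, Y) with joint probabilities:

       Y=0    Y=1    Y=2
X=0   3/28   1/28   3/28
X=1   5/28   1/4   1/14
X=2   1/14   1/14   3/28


H(X,Y) = -Σ p(x,y) log₂ p(x,y)
  p(0,0)=3/28: -0.1071 × log₂(0.1071) = 0.3453
  p(0,1)=1/28: -0.0357 × log₂(0.0357) = 0.1717
  p(0,2)=3/28: -0.1071 × log₂(0.1071) = 0.3453
  p(1,0)=5/28: -0.1786 × log₂(0.1786) = 0.4438
  p(1,1)=1/4: -0.2500 × log₂(0.2500) = 0.5000
  p(1,2)=1/14: -0.0714 × log₂(0.0714) = 0.2720
  p(2,0)=1/14: -0.0714 × log₂(0.0714) = 0.2720
  p(2,1)=1/14: -0.0714 × log₂(0.0714) = 0.2720
  p(2,2)=3/28: -0.1071 × log₂(0.1071) = 0.3453
H(X,Y) = 2.9671 bits


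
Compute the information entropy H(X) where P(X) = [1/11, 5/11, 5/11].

H(X) = -Σ p(x) log₂ p(x)
  -1/11 × log₂(1/11) = 0.3145
  -5/11 × log₂(5/11) = 0.5170
  -5/11 × log₂(5/11) = 0.5170
H(X) = 1.3486 bits


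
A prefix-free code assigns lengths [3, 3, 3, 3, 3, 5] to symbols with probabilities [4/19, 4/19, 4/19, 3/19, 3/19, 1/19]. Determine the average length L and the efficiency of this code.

Average length L = Σ p_i × l_i = 3.1053 bits
Entropy H = 2.4843 bits
Efficiency η = H/L × 100% = 80.00%


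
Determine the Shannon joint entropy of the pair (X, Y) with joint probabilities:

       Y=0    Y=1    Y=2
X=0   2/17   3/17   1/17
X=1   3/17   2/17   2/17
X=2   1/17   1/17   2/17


H(X,Y) = -Σ p(x,y) log₂ p(x,y)
  p(0,0)=2/17: -0.1176 × log₂(0.1176) = 0.3632
  p(0,1)=3/17: -0.1765 × log₂(0.1765) = 0.4416
  p(0,2)=1/17: -0.0588 × log₂(0.0588) = 0.2404
  p(1,0)=3/17: -0.1765 × log₂(0.1765) = 0.4416
  p(1,1)=2/17: -0.1176 × log₂(0.1176) = 0.3632
  p(1,2)=2/17: -0.1176 × log₂(0.1176) = 0.3632
  p(2,0)=1/17: -0.0588 × log₂(0.0588) = 0.2404
  p(2,1)=1/17: -0.0588 × log₂(0.0588) = 0.2404
  p(2,2)=2/17: -0.1176 × log₂(0.1176) = 0.3632
H(X,Y) = 3.0575 bits


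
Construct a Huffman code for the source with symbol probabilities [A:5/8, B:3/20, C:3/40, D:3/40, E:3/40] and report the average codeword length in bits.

Huffman tree construction:
Combine smallest probabilities repeatedly
Resulting codes:
  A: 1 (length 1)
  B: 011 (length 3)
  C: 000 (length 3)
  D: 001 (length 3)
  E: 010 (length 3)
Average length = Σ p(s) × length(s) = 1.7500 bits


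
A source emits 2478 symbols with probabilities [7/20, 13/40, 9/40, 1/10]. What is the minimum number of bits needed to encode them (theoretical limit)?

Entropy H = 1.8735 bits/symbol
Minimum bits = H × n = 1.8735 × 2478
= 4642.48 bits


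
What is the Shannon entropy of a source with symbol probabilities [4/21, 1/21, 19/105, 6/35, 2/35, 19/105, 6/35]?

H(X) = -Σ p(x) log₂ p(x)
  -4/21 × log₂(4/21) = 0.4557
  -1/21 × log₂(1/21) = 0.2092
  -19/105 × log₂(19/105) = 0.4463
  -6/35 × log₂(6/35) = 0.4362
  -2/35 × log₂(2/35) = 0.2360
  -19/105 × log₂(19/105) = 0.4463
  -6/35 × log₂(6/35) = 0.4362
H(X) = 2.6657 bits


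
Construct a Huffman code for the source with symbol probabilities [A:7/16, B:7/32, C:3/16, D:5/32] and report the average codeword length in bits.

Huffman tree construction:
Combine smallest probabilities repeatedly
Resulting codes:
  A: 0 (length 1)
  B: 10 (length 2)
  C: 111 (length 3)
  D: 110 (length 3)
Average length = Σ p(s) × length(s) = 1.9062 bits


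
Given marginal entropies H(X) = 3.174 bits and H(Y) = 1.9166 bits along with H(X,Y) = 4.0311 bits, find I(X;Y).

I(X;Y) = H(X) + H(Y) - H(X,Y)
I(X;Y) = 3.174 + 1.9166 - 4.0311 = 1.0595 bits


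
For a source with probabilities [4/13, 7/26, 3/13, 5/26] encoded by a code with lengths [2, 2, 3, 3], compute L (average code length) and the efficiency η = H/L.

Average length L = Σ p_i × l_i = 2.4231 bits
Entropy H = 1.9785 bits
Efficiency η = H/L × 100% = 81.65%


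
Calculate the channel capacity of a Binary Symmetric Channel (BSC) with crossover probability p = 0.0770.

For BSC with error probability p:
C = 1 - H(p) where H(p) is binary entropy
H(0.0770) = -0.0770 × log₂(0.0770) - 0.9230 × log₂(0.9230)
H(p) = 0.3915
C = 1 - 0.3915 = 0.6085 bits/use


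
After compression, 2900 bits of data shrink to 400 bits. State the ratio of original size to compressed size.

Compression ratio = Original / Compressed
= 2900 / 400 = 7.25:1


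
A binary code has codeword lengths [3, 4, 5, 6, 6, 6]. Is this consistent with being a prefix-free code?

Kraft inequality: Σ 2^(-l_i) ≤ 1 for prefix-free code
Calculating: 2^(-3) + 2^(-4) + 2^(-5) + 2^(-6) + 2^(-6) + 2^(-6)
= 0.125 + 0.0625 + 0.03125 + 0.015625 + 0.015625 + 0.015625
= 0.2656
Since 0.2656 ≤ 1, prefix-free code exists


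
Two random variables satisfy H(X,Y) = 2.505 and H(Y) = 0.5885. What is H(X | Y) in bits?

Chain rule: H(X,Y) = H(X|Y) + H(Y)
H(X|Y) = H(X,Y) - H(Y) = 2.505 - 0.5885 = 1.9165 bits


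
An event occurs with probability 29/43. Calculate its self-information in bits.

Information content I(x) = -log₂(p(x))
I = -log₂(29/43) = -log₂(0.6744)
I = 0.5683 bits


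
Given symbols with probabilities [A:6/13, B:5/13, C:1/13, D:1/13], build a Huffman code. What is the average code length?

Huffman tree construction:
Combine smallest probabilities repeatedly
Resulting codes:
  A: 0 (length 1)
  B: 11 (length 2)
  C: 100 (length 3)
  D: 101 (length 3)
Average length = Σ p(s) × length(s) = 1.6923 bits


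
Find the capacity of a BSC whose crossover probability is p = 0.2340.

For BSC with error probability p:
C = 1 - H(p) where H(p) is binary entropy
H(0.2340) = -0.2340 × log₂(0.2340) - 0.7660 × log₂(0.7660)
H(p) = 0.7849
C = 1 - 0.7849 = 0.2151 bits/use


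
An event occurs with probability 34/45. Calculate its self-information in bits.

Information content I(x) = -log₂(p(x))
I = -log₂(34/45) = -log₂(0.7556)
I = 0.4044 bits


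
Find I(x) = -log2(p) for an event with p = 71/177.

Information content I(x) = -log₂(p(x))
I = -log₂(71/177) = -log₂(0.4011)
I = 1.3179 bits


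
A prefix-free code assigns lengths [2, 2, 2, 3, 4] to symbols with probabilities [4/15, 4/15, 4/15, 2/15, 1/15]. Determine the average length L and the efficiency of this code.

Average length L = Σ p_i × l_i = 2.2667 bits
Entropy H = 2.1736 bits
Efficiency η = H/L × 100% = 95.89%


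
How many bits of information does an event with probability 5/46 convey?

Information content I(x) = -log₂(p(x))
I = -log₂(5/46) = -log₂(0.1087)
I = 3.2016 bits


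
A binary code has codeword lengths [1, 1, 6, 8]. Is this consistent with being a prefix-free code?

Kraft inequality: Σ 2^(-l_i) ≤ 1 for prefix-free code
Calculating: 2^(-1) + 2^(-1) + 2^(-6) + 2^(-8)
= 0.5 + 0.5 + 0.015625 + 0.00390625
= 1.0195
Since 1.0195 > 1, prefix-free code does not exist


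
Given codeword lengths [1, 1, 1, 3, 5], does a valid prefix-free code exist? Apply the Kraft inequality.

Kraft inequality: Σ 2^(-l_i) ≤ 1 for prefix-free code
Calculating: 2^(-1) + 2^(-1) + 2^(-1) + 2^(-3) + 2^(-5)
= 0.5 + 0.5 + 0.5 + 0.125 + 0.03125
= 1.6562
Since 1.6562 > 1, prefix-free code does not exist


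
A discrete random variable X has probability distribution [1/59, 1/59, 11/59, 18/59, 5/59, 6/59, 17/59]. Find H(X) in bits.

H(X) = -Σ p(x) log₂ p(x)
  -1/59 × log₂(1/59) = 0.0997
  -1/59 × log₂(1/59) = 0.0997
  -11/59 × log₂(11/59) = 0.4518
  -18/59 × log₂(18/59) = 0.5225
  -5/59 × log₂(5/59) = 0.3018
  -6/59 × log₂(6/59) = 0.3354
  -17/59 × log₂(17/59) = 0.5173
H(X) = 2.3281 bits


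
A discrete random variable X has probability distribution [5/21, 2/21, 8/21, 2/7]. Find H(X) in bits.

H(X) = -Σ p(x) log₂ p(x)
  -5/21 × log₂(5/21) = 0.4929
  -2/21 × log₂(2/21) = 0.3231
  -8/21 × log₂(8/21) = 0.5304
  -2/7 × log₂(2/7) = 0.5164
H(X) = 1.8628 bits


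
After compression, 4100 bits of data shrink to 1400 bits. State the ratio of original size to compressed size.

Compression ratio = Original / Compressed
= 4100 / 1400 = 2.93:1


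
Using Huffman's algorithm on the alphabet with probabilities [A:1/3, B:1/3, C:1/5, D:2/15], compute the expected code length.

Huffman tree construction:
Combine smallest probabilities repeatedly
Resulting codes:
  A: 10 (length 2)
  B: 11 (length 2)
  C: 01 (length 2)
  D: 00 (length 2)
Average length = Σ p(s) × length(s) = 2.0000 bits


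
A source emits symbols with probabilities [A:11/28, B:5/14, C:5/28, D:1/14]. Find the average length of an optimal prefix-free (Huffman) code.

Huffman tree construction:
Combine smallest probabilities repeatedly
Resulting codes:
  A: 0 (length 1)
  B: 11 (length 2)
  C: 101 (length 3)
  D: 100 (length 3)
Average length = Σ p(s) × length(s) = 1.8571 bits


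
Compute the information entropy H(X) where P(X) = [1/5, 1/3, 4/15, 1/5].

H(X) = -Σ p(x) log₂ p(x)
  -1/5 × log₂(1/5) = 0.4644
  -1/3 × log₂(1/3) = 0.5283
  -4/15 × log₂(4/15) = 0.5085
  -1/5 × log₂(1/5) = 0.4644
H(X) = 1.9656 bits


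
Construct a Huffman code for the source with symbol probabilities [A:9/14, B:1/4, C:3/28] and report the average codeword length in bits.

Huffman tree construction:
Combine smallest probabilities repeatedly
Resulting codes:
  A: 1 (length 1)
  B: 01 (length 2)
  C: 00 (length 2)
Average length = Σ p(s) × length(s) = 1.3571 bits


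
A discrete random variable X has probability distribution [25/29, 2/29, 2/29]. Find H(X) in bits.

H(X) = -Σ p(x) log₂ p(x)
  -25/29 × log₂(25/29) = 0.1846
  -2/29 × log₂(2/29) = 0.2661
  -2/29 × log₂(2/29) = 0.2661
H(X) = 0.7167 bits


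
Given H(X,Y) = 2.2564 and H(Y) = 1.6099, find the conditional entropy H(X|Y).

Chain rule: H(X,Y) = H(X|Y) + H(Y)
H(X|Y) = H(X,Y) - H(Y) = 2.2564 - 1.6099 = 0.6465 bits


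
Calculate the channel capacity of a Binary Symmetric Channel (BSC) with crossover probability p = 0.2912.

For BSC with error probability p:
C = 1 - H(p) where H(p) is binary entropy
H(0.2912) = -0.2912 × log₂(0.2912) - 0.7088 × log₂(0.7088)
H(p) = 0.8703
C = 1 - 0.8703 = 0.1297 bits/use


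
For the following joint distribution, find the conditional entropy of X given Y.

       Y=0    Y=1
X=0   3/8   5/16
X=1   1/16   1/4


H(X|Y) = Σ_y p(y) H(X|Y=y)
  p(Y=0) = 7/16, H(X|Y=0) = 0.5917
  p(Y=1) = 9/16, H(X|Y=1) = 0.9911
H(X|Y) = 0.4375×0.5917 + 0.5625×0.9911 = 0.8163 bits


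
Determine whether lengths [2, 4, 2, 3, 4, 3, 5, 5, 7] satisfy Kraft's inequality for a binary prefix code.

Kraft inequality: Σ 2^(-l_i) ≤ 1 for prefix-free code
Calculating: 2^(-2) + 2^(-4) + 2^(-2) + 2^(-3) + 2^(-4) + 2^(-3) + 2^(-5) + 2^(-5) + 2^(-7)
= 0.25 + 0.0625 + 0.25 + 0.125 + 0.0625 + 0.125 + 0.03125 + 0.03125 + 0.0078125
= 0.9453
Since 0.9453 ≤ 1, prefix-free code exists


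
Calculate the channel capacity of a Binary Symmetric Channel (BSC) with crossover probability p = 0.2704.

For BSC with error probability p:
C = 1 - H(p) where H(p) is binary entropy
H(0.2704) = -0.2704 × log₂(0.2704) - 0.7296 × log₂(0.7296)
H(p) = 0.8420
C = 1 - 0.8420 = 0.1580 bits/use


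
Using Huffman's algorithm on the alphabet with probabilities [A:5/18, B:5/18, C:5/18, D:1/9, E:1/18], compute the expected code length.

Huffman tree construction:
Combine smallest probabilities repeatedly
Resulting codes:
  A: 01 (length 2)
  B: 10 (length 2)
  C: 11 (length 2)
  D: 001 (length 3)
  E: 000 (length 3)
Average length = Σ p(s) × length(s) = 2.1667 bits


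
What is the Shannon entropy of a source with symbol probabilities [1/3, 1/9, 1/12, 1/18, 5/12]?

H(X) = -Σ p(x) log₂ p(x)
  -1/3 × log₂(1/3) = 0.5283
  -1/9 × log₂(1/9) = 0.3522
  -1/12 × log₂(1/12) = 0.2987
  -1/18 × log₂(1/18) = 0.2317
  -5/12 × log₂(5/12) = 0.5263
H(X) = 1.9372 bits


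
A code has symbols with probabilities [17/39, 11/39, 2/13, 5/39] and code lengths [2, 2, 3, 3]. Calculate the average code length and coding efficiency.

Average length L = Σ p_i × l_i = 2.2821 bits
Entropy H = 1.8326 bits
Efficiency η = H/L × 100% = 80.30%


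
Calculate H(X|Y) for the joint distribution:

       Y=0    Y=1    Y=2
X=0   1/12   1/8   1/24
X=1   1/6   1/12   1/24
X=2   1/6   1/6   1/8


H(X|Y) = Σ_y p(y) H(X|Y=y)
  p(Y=0) = 5/12, H(X|Y=0) = 1.5219
  p(Y=1) = 3/8, H(X|Y=1) = 1.5305
  p(Y=2) = 5/24, H(X|Y=2) = 1.3710
H(X|Y) = 0.4167×1.5219 + 0.3750×1.5305 + 0.2083×1.3710 = 1.4937 bits


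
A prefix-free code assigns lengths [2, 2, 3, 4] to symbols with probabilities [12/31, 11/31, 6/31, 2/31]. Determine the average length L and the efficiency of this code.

Average length L = Σ p_i × l_i = 2.3226 bits
Entropy H = 1.7741 bits
Efficiency η = H/L × 100% = 76.38%


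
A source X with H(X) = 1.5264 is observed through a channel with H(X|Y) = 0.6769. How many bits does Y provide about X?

I(X;Y) = H(X) - H(X|Y)
I(X;Y) = 1.5264 - 0.6769 = 0.8495 bits


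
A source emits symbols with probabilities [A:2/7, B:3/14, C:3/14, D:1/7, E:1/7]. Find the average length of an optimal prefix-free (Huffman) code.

Huffman tree construction:
Combine smallest probabilities repeatedly
Resulting codes:
  A: 10 (length 2)
  B: 00 (length 2)
  C: 01 (length 2)
  D: 110 (length 3)
  E: 111 (length 3)
Average length = Σ p(s) × length(s) = 2.2857 bits


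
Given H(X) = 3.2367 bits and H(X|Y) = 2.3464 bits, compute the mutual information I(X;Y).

I(X;Y) = H(X) - H(X|Y)
I(X;Y) = 3.2367 - 2.3464 = 0.8903 bits


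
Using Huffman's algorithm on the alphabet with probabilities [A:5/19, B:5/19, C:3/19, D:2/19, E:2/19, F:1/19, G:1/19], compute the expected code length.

Huffman tree construction:
Combine smallest probabilities repeatedly
Resulting codes:
  A: 01 (length 2)
  B: 10 (length 2)
  C: 111 (length 3)
  D: 000 (length 3)
  E: 001 (length 3)
  F: 1100 (length 4)
  G: 1101 (length 4)
Average length = Σ p(s) × length(s) = 2.5789 bits


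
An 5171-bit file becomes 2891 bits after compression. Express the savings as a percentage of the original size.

Space savings = (1 - Compressed/Original) × 100%
= (1 - 2891/5171) × 100%
= 44.09%


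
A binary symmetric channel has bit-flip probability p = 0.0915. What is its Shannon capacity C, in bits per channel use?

For BSC with error probability p:
C = 1 - H(p) where H(p) is binary entropy
H(0.0915) = -0.0915 × log₂(0.0915) - 0.9085 × log₂(0.9085)
H(p) = 0.4415
C = 1 - 0.4415 = 0.5585 bits/use


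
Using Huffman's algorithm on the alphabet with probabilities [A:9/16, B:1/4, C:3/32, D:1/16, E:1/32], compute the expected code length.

Huffman tree construction:
Combine smallest probabilities repeatedly
Resulting codes:
  A: 1 (length 1)
  B: 01 (length 2)
  C: 000 (length 3)
  D: 0011 (length 4)
  E: 0010 (length 4)
Average length = Σ p(s) × length(s) = 1.7188 bits


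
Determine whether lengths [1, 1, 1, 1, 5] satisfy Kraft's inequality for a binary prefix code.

Kraft inequality: Σ 2^(-l_i) ≤ 1 for prefix-free code
Calculating: 2^(-1) + 2^(-1) + 2^(-1) + 2^(-1) + 2^(-5)
= 0.5 + 0.5 + 0.5 + 0.5 + 0.03125
= 2.0312
Since 2.0312 > 1, prefix-free code does not exist


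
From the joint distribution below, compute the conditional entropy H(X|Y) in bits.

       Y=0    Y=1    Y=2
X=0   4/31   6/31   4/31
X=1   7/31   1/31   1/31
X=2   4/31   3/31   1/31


H(X|Y) = Σ_y p(y) H(X|Y=y)
  p(Y=0) = 15/31, H(X|Y=0) = 1.5301
  p(Y=1) = 10/31, H(X|Y=1) = 1.2955
  p(Y=2) = 6/31, H(X|Y=2) = 1.2516
H(X|Y) = 0.4839×1.5301 + 0.3226×1.2955 + 0.1935×1.2516 = 1.4005 bits


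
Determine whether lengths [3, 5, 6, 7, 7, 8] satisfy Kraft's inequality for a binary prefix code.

Kraft inequality: Σ 2^(-l_i) ≤ 1 for prefix-free code
Calculating: 2^(-3) + 2^(-5) + 2^(-6) + 2^(-7) + 2^(-7) + 2^(-8)
= 0.125 + 0.03125 + 0.015625 + 0.0078125 + 0.0078125 + 0.00390625
= 0.1914
Since 0.1914 ≤ 1, prefix-free code exists


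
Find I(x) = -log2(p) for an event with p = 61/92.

Information content I(x) = -log₂(p(x))
I = -log₂(61/92) = -log₂(0.6630)
I = 0.5928 bits


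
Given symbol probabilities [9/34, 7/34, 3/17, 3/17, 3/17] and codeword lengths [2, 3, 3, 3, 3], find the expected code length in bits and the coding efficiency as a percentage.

Average length L = Σ p_i × l_i = 2.7353 bits
Entropy H = 2.3019 bits
Efficiency η = H/L × 100% = 84.15%


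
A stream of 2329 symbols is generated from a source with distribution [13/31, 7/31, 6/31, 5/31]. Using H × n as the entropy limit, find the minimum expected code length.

Entropy H = 1.8937 bits/symbol
Minimum bits = H × n = 1.8937 × 2329
= 4410.33 bits


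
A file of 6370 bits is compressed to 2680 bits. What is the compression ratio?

Compression ratio = Original / Compressed
= 6370 / 2680 = 2.38:1


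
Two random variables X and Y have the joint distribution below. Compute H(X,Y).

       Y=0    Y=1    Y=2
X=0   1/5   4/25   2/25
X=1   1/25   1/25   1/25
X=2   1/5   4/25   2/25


H(X,Y) = -Σ p(x,y) log₂ p(x,y)
  p(0,0)=1/5: -0.2000 × log₂(0.2000) = 0.4644
  p(0,1)=4/25: -0.1600 × log₂(0.1600) = 0.4230
  p(0,2)=2/25: -0.0800 × log₂(0.0800) = 0.2915
  p(1,0)=1/25: -0.0400 × log₂(0.0400) = 0.1858
  p(1,1)=1/25: -0.0400 × log₂(0.0400) = 0.1858
  p(1,2)=1/25: -0.0400 × log₂(0.0400) = 0.1858
  p(2,0)=1/5: -0.2000 × log₂(0.2000) = 0.4644
  p(2,1)=4/25: -0.1600 × log₂(0.1600) = 0.4230
  p(2,2)=2/25: -0.0800 × log₂(0.0800) = 0.2915
H(X,Y) = 2.9151 bits


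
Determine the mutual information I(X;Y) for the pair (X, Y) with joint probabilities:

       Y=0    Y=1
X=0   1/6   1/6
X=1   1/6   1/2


H(X) = 0.9183, H(Y) = 0.9183, H(X,Y) = 1.7925
I(X;Y) = H(X) + H(Y) - H(X,Y) = 0.0441 bits


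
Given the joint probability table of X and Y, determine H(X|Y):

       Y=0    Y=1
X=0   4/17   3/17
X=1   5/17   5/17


H(X|Y) = Σ_y p(y) H(X|Y=y)
  p(Y=0) = 9/17, H(X|Y=0) = 0.9911
  p(Y=1) = 8/17, H(X|Y=1) = 0.9544
H(X|Y) = 0.5294×0.9911 + 0.4706×0.9544 = 0.9738 bits


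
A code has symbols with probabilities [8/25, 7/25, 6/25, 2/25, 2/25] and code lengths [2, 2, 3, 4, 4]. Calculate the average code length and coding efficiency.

Average length L = Σ p_i × l_i = 2.5600 bits
Entropy H = 2.1174 bits
Efficiency η = H/L × 100% = 82.71%


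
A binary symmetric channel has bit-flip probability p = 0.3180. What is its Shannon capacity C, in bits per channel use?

For BSC with error probability p:
C = 1 - H(p) where H(p) is binary entropy
H(0.3180) = -0.3180 × log₂(0.3180) - 0.6820 × log₂(0.6820)
H(p) = 0.9022
C = 1 - 0.9022 = 0.0978 bits/use


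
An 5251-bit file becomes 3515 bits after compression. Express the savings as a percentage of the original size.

Space savings = (1 - Compressed/Original) × 100%
= (1 - 3515/5251) × 100%
= 33.06%


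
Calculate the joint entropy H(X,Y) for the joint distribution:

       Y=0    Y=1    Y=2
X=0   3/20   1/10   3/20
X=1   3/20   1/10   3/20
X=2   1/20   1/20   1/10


H(X,Y) = -Σ p(x,y) log₂ p(x,y)
  p(0,0)=3/20: -0.1500 × log₂(0.1500) = 0.4105
  p(0,1)=1/10: -0.1000 × log₂(0.1000) = 0.3322
  p(0,2)=3/20: -0.1500 × log₂(0.1500) = 0.4105
  p(1,0)=3/20: -0.1500 × log₂(0.1500) = 0.4105
  p(1,1)=1/10: -0.1000 × log₂(0.1000) = 0.3322
  p(1,2)=3/20: -0.1500 × log₂(0.1500) = 0.4105
  p(2,0)=1/20: -0.0500 × log₂(0.0500) = 0.2161
  p(2,1)=1/20: -0.0500 × log₂(0.0500) = 0.2161
  p(2,2)=1/10: -0.1000 × log₂(0.1000) = 0.3322
H(X,Y) = 3.0710 bits


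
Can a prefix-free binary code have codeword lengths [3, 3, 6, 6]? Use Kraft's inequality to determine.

Kraft inequality: Σ 2^(-l_i) ≤ 1 for prefix-free code
Calculating: 2^(-3) + 2^(-3) + 2^(-6) + 2^(-6)
= 0.125 + 0.125 + 0.015625 + 0.015625
= 0.2812
Since 0.2812 ≤ 1, prefix-free code exists


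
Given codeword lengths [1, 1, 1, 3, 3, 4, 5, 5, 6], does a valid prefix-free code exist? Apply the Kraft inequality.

Kraft inequality: Σ 2^(-l_i) ≤ 1 for prefix-free code
Calculating: 2^(-1) + 2^(-1) + 2^(-1) + 2^(-3) + 2^(-3) + 2^(-4) + 2^(-5) + 2^(-5) + 2^(-6)
= 0.5 + 0.5 + 0.5 + 0.125 + 0.125 + 0.0625 + 0.03125 + 0.03125 + 0.015625
= 1.8906
Since 1.8906 > 1, prefix-free code does not exist


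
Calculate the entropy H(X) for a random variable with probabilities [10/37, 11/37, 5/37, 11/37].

H(X) = -Σ p(x) log₂ p(x)
  -10/37 × log₂(10/37) = 0.5101
  -11/37 × log₂(11/37) = 0.5203
  -5/37 × log₂(5/37) = 0.3902
  -11/37 × log₂(11/37) = 0.5203
H(X) = 1.9409 bits


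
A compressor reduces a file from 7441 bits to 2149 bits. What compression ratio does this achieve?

Compression ratio = Original / Compressed
= 7441 / 2149 = 3.46:1


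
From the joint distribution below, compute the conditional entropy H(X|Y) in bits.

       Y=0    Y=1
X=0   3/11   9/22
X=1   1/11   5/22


H(X|Y) = Σ_y p(y) H(X|Y=y)
  p(Y=0) = 4/11, H(X|Y=0) = 0.8113
  p(Y=1) = 7/11, H(X|Y=1) = 0.9403
H(X|Y) = 0.3636×0.8113 + 0.6364×0.9403 = 0.8934 bits


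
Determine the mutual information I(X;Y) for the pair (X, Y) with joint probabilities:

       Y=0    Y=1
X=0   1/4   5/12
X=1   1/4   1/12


H(X) = 0.9183, H(Y) = 1.0000, H(X,Y) = 1.8250
I(X;Y) = H(X) + H(Y) - H(X,Y) = 0.0933 bits


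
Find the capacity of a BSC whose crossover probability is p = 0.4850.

For BSC with error probability p:
C = 1 - H(p) where H(p) is binary entropy
H(0.4850) = -0.4850 × log₂(0.4850) - 0.5150 × log₂(0.5150)
H(p) = 0.9994
C = 1 - 0.9994 = 0.0006 bits/use


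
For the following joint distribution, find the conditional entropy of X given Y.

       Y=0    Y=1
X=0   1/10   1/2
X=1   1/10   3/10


H(X|Y) = Σ_y p(y) H(X|Y=y)
  p(Y=0) = 1/5, H(X|Y=0) = 1.0000
  p(Y=1) = 4/5, H(X|Y=1) = 0.9544
H(X|Y) = 0.2000×1.0000 + 0.8000×0.9544 = 0.9635 bits


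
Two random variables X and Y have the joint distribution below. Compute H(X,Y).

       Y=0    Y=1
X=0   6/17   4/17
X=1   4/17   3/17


H(X,Y) = -Σ p(x,y) log₂ p(x,y)
  p(0,0)=6/17: -0.3529 × log₂(0.3529) = 0.5303
  p(0,1)=4/17: -0.2353 × log₂(0.2353) = 0.4912
  p(1,0)=4/17: -0.2353 × log₂(0.2353) = 0.4912
  p(1,1)=3/17: -0.1765 × log₂(0.1765) = 0.4416
H(X,Y) = 1.9542 bits


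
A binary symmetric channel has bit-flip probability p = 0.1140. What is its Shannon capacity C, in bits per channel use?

For BSC with error probability p:
C = 1 - H(p) where H(p) is binary entropy
H(0.1140) = -0.1140 × log₂(0.1140) - 0.8860 × log₂(0.8860)
H(p) = 0.5119
C = 1 - 0.5119 = 0.4881 bits/use


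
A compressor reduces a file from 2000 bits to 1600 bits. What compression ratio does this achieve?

Compression ratio = Original / Compressed
= 2000 / 1600 = 1.25:1


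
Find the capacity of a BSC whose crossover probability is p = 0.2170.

For BSC with error probability p:
C = 1 - H(p) where H(p) is binary entropy
H(0.2170) = -0.2170 × log₂(0.2170) - 0.7830 × log₂(0.7830)
H(p) = 0.7547
C = 1 - 0.7547 = 0.2453 bits/use


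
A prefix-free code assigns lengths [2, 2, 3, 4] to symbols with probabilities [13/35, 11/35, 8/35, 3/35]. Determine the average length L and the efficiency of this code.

Average length L = Σ p_i × l_i = 2.4000 bits
Entropy H = 1.8460 bits
Efficiency η = H/L × 100% = 76.92%


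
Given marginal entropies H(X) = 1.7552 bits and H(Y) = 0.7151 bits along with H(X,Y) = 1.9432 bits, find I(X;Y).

I(X;Y) = H(X) + H(Y) - H(X,Y)
I(X;Y) = 1.7552 + 0.7151 - 1.9432 = 0.5271 bits


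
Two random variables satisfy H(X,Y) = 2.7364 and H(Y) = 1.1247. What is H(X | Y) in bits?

Chain rule: H(X,Y) = H(X|Y) + H(Y)
H(X|Y) = H(X,Y) - H(Y) = 2.7364 - 1.1247 = 1.6117 bits


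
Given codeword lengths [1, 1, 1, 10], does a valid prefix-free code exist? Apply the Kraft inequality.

Kraft inequality: Σ 2^(-l_i) ≤ 1 for prefix-free code
Calculating: 2^(-1) + 2^(-1) + 2^(-1) + 2^(-10)
= 0.5 + 0.5 + 0.5 + 0.0009765625
= 1.5010
Since 1.5010 > 1, prefix-free code does not exist


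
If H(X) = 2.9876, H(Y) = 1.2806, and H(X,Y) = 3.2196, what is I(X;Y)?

I(X;Y) = H(X) + H(Y) - H(X,Y)
I(X;Y) = 2.9876 + 1.2806 - 3.2196 = 1.0486 bits


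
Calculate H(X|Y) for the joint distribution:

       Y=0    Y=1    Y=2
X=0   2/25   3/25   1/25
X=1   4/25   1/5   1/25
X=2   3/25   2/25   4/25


H(X|Y) = Σ_y p(y) H(X|Y=y)
  p(Y=0) = 9/25, H(X|Y=0) = 1.5305
  p(Y=1) = 2/5, H(X|Y=1) = 1.4855
  p(Y=2) = 6/25, H(X|Y=2) = 1.2516
H(X|Y) = 0.3600×1.5305 + 0.4000×1.4855 + 0.2400×1.2516 = 1.4456 bits


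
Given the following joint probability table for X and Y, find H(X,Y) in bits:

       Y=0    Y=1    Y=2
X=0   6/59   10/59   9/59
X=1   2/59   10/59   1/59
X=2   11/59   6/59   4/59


H(X,Y) = -Σ p(x,y) log₂ p(x,y)
  p(0,0)=6/59: -0.1017 × log₂(0.1017) = 0.3354
  p(0,1)=10/59: -0.1695 × log₂(0.1695) = 0.4340
  p(0,2)=9/59: -0.1525 × log₂(0.1525) = 0.4138
  p(1,0)=2/59: -0.0339 × log₂(0.0339) = 0.1655
  p(1,1)=10/59: -0.1695 × log₂(0.1695) = 0.4340
  p(1,2)=1/59: -0.0169 × log₂(0.0169) = 0.0997
  p(2,0)=11/59: -0.1864 × log₂(0.1864) = 0.4518
  p(2,1)=6/59: -0.1017 × log₂(0.1017) = 0.3354
  p(2,2)=4/59: -0.0678 × log₂(0.0678) = 0.2632
H(X,Y) = 2.9328 bits


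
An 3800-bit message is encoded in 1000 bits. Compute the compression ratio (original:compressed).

Compression ratio = Original / Compressed
= 3800 / 1000 = 3.80:1


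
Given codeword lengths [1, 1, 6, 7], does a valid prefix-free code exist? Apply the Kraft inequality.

Kraft inequality: Σ 2^(-l_i) ≤ 1 for prefix-free code
Calculating: 2^(-1) + 2^(-1) + 2^(-6) + 2^(-7)
= 0.5 + 0.5 + 0.015625 + 0.0078125
= 1.0234
Since 1.0234 > 1, prefix-free code does not exist


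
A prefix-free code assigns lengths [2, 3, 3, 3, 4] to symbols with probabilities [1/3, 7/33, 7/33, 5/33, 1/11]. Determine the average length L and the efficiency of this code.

Average length L = Σ p_i × l_i = 2.7576 bits
Entropy H = 2.2044 bits
Efficiency η = H/L × 100% = 79.94%


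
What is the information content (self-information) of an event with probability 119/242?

Information content I(x) = -log₂(p(x))
I = -log₂(119/242) = -log₂(0.4917)
I = 1.0240 bits


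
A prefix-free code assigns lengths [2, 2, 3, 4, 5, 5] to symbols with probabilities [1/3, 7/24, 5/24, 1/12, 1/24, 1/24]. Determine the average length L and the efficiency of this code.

Average length L = Σ p_i × l_i = 2.6250 bits
Entropy H = 2.1991 bits
Efficiency η = H/L × 100% = 83.77%


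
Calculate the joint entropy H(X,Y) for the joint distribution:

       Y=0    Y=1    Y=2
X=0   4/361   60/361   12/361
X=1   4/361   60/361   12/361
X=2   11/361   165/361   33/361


H(X,Y) = -Σ p(x,y) log₂ p(x,y)
  p(0,0)=4/361: -0.0111 × log₂(0.0111) = 0.0720
  p(0,1)=60/361: -0.1662 × log₂(0.1662) = 0.4303
  p(0,2)=12/361: -0.0332 × log₂(0.0332) = 0.1632
  p(1,0)=4/361: -0.0111 × log₂(0.0111) = 0.0720
  p(1,1)=60/361: -0.1662 × log₂(0.1662) = 0.4303
  p(1,2)=12/361: -0.0332 × log₂(0.0332) = 0.1632
  p(2,0)=11/361: -0.0305 × log₂(0.0305) = 0.1535
  p(2,1)=165/361: -0.4571 × log₂(0.4571) = 0.5163
  p(2,2)=33/361: -0.0914 × log₂(0.0914) = 0.3155
H(X,Y) = 2.3163 bits


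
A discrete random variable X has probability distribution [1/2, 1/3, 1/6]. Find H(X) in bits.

H(X) = -Σ p(x) log₂ p(x)
  -1/2 × log₂(1/2) = 0.5000
  -1/3 × log₂(1/3) = 0.5283
  -1/6 × log₂(1/6) = 0.4308
H(X) = 1.4591 bits


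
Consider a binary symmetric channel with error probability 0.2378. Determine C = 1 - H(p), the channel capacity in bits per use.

For BSC with error probability p:
C = 1 - H(p) where H(p) is binary entropy
H(0.2378) = -0.2378 × log₂(0.2378) - 0.7622 × log₂(0.7622)
H(p) = 0.7914
C = 1 - 0.7914 = 0.2086 bits/use


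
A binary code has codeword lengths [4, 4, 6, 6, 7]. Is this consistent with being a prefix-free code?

Kraft inequality: Σ 2^(-l_i) ≤ 1 for prefix-free code
Calculating: 2^(-4) + 2^(-4) + 2^(-6) + 2^(-6) + 2^(-7)
= 0.0625 + 0.0625 + 0.015625 + 0.015625 + 0.0078125
= 0.1641
Since 0.1641 ≤ 1, prefix-free code exists


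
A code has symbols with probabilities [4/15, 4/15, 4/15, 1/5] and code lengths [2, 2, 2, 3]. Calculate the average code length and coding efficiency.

Average length L = Σ p_i × l_i = 2.2000 bits
Entropy H = 1.9899 bits
Efficiency η = H/L × 100% = 90.45%


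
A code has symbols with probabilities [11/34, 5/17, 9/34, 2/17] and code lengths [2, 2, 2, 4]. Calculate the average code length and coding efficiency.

Average length L = Σ p_i × l_i = 2.2353 bits
Entropy H = 1.9168 bits
Efficiency η = H/L × 100% = 85.75%


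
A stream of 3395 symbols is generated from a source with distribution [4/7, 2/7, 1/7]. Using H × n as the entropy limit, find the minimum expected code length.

Entropy H = 1.3788 bits/symbol
Minimum bits = H × n = 1.3788 × 3395
= 4680.97 bits


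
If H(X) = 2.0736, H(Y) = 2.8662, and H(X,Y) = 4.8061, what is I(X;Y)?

I(X;Y) = H(X) + H(Y) - H(X,Y)
I(X;Y) = 2.0736 + 2.8662 - 4.8061 = 0.1337 bits


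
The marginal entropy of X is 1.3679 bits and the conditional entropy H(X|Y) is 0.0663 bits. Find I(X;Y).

I(X;Y) = H(X) - H(X|Y)
I(X;Y) = 1.3679 - 0.0663 = 1.3016 bits


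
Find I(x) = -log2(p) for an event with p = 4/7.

Information content I(x) = -log₂(p(x))
I = -log₂(4/7) = -log₂(0.5714)
I = 0.8074 bits


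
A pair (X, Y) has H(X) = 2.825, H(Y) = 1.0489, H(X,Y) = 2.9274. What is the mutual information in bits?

I(X;Y) = H(X) + H(Y) - H(X,Y)
I(X;Y) = 2.825 + 1.0489 - 2.9274 = 0.9465 bits


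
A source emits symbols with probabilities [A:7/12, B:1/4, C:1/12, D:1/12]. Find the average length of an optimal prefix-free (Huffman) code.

Huffman tree construction:
Combine smallest probabilities repeatedly
Resulting codes:
  A: 1 (length 1)
  B: 01 (length 2)
  C: 000 (length 3)
  D: 001 (length 3)
Average length = Σ p(s) × length(s) = 1.5833 bits


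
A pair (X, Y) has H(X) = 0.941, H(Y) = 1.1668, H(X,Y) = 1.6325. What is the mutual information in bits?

I(X;Y) = H(X) + H(Y) - H(X,Y)
I(X;Y) = 0.941 + 1.1668 - 1.6325 = 0.4753 bits


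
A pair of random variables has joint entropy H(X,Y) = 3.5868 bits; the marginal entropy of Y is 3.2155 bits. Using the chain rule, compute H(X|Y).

Chain rule: H(X,Y) = H(X|Y) + H(Y)
H(X|Y) = H(X,Y) - H(Y) = 3.5868 - 3.2155 = 0.3713 bits


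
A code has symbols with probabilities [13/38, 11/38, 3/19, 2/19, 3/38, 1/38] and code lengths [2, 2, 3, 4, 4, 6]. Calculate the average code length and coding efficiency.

Average length L = Σ p_i × l_i = 2.6316 bits
Entropy H = 2.2368 bits
Efficiency η = H/L × 100% = 85.00%


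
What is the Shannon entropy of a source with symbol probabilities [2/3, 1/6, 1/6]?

H(X) = -Σ p(x) log₂ p(x)
  -2/3 × log₂(2/3) = 0.3900
  -1/6 × log₂(1/6) = 0.4308
  -1/6 × log₂(1/6) = 0.4308
H(X) = 1.2516 bits


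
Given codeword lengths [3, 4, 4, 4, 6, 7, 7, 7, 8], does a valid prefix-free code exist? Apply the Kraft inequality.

Kraft inequality: Σ 2^(-l_i) ≤ 1 for prefix-free code
Calculating: 2^(-3) + 2^(-4) + 2^(-4) + 2^(-4) + 2^(-6) + 2^(-7) + 2^(-7) + 2^(-7) + 2^(-8)
= 0.125 + 0.0625 + 0.0625 + 0.0625 + 0.015625 + 0.0078125 + 0.0078125 + 0.0078125 + 0.00390625
= 0.3555
Since 0.3555 ≤ 1, prefix-free code exists


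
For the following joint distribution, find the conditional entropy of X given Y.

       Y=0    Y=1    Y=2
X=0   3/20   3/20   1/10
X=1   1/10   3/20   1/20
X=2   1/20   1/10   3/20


H(X|Y) = Σ_y p(y) H(X|Y=y)
  p(Y=0) = 3/10, H(X|Y=0) = 1.4591
  p(Y=1) = 2/5, H(X|Y=1) = 1.5613
  p(Y=2) = 3/10, H(X|Y=2) = 1.4591
H(X|Y) = 0.3000×1.4591 + 0.4000×1.5613 + 0.3000×1.4591 = 1.5000 bits


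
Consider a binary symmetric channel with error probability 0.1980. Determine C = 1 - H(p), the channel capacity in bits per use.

For BSC with error probability p:
C = 1 - H(p) where H(p) is binary entropy
H(0.1980) = -0.1980 × log₂(0.1980) - 0.8020 × log₂(0.8020)
H(p) = 0.7179
C = 1 - 0.7179 = 0.2821 bits/use


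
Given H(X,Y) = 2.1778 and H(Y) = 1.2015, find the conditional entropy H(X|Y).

Chain rule: H(X,Y) = H(X|Y) + H(Y)
H(X|Y) = H(X,Y) - H(Y) = 2.1778 - 1.2015 = 0.9763 bits


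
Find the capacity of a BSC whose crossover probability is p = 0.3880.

For BSC with error probability p:
C = 1 - H(p) where H(p) is binary entropy
H(0.3880) = -0.3880 × log₂(0.3880) - 0.6120 × log₂(0.6120)
H(p) = 0.9635
C = 1 - 0.9635 = 0.0365 bits/use


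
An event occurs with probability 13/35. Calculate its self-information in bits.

Information content I(x) = -log₂(p(x))
I = -log₂(13/35) = -log₂(0.3714)
I = 1.4288 bits


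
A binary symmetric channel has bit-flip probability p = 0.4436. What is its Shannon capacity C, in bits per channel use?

For BSC with error probability p:
C = 1 - H(p) where H(p) is binary entropy
H(0.4436) = -0.4436 × log₂(0.4436) - 0.5564 × log₂(0.5564)
H(p) = 0.9908
C = 1 - 0.9908 = 0.0092 bits/use


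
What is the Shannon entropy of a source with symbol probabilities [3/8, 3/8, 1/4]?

H(X) = -Σ p(x) log₂ p(x)
  -3/8 × log₂(3/8) = 0.5306
  -3/8 × log₂(3/8) = 0.5306
  -1/4 × log₂(1/4) = 0.5000
H(X) = 1.5613 bits


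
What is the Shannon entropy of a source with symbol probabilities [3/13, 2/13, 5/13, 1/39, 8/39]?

H(X) = -Σ p(x) log₂ p(x)
  -3/13 × log₂(3/13) = 0.4882
  -2/13 × log₂(2/13) = 0.4155
  -5/13 × log₂(5/13) = 0.5302
  -1/39 × log₂(1/39) = 0.1355
  -8/39 × log₂(8/39) = 0.4688
H(X) = 2.0382 bits


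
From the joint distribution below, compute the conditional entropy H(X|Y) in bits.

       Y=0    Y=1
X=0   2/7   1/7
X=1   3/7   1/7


H(X|Y) = Σ_y p(y) H(X|Y=y)
  p(Y=0) = 5/7, H(X|Y=0) = 0.9710
  p(Y=1) = 2/7, H(X|Y=1) = 1.0000
H(X|Y) = 0.7143×0.9710 + 0.2857×1.0000 = 0.9793 bits


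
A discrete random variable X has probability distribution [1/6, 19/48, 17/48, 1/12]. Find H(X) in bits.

H(X) = -Σ p(x) log₂ p(x)
  -1/6 × log₂(1/6) = 0.4308
  -19/48 × log₂(19/48) = 0.5292
  -17/48 × log₂(17/48) = 0.5304
  -1/12 × log₂(1/12) = 0.2987
H(X) = 1.7892 bits


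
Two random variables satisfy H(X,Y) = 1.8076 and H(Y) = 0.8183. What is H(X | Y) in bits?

Chain rule: H(X,Y) = H(X|Y) + H(Y)
H(X|Y) = H(X,Y) - H(Y) = 1.8076 - 0.8183 = 0.9893 bits


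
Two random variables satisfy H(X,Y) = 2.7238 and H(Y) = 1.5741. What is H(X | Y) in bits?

Chain rule: H(X,Y) = H(X|Y) + H(Y)
H(X|Y) = H(X,Y) - H(Y) = 2.7238 - 1.5741 = 1.1497 bits


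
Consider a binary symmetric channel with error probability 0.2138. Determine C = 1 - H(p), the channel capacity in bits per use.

For BSC with error probability p:
C = 1 - H(p) where H(p) is binary entropy
H(0.2138) = -0.2138 × log₂(0.2138) - 0.7862 × log₂(0.7862)
H(p) = 0.7487
C = 1 - 0.7487 = 0.2513 bits/use


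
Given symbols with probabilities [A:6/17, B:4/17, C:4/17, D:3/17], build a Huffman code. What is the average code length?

Huffman tree construction:
Combine smallest probabilities repeatedly
Resulting codes:
  A: 11 (length 2)
  B: 01 (length 2)
  C: 10 (length 2)
  D: 00 (length 2)
Average length = Σ p(s) × length(s) = 2.0000 bits


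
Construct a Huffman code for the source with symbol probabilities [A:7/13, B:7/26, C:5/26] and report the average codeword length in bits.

Huffman tree construction:
Combine smallest probabilities repeatedly
Resulting codes:
  A: 1 (length 1)
  B: 01 (length 2)
  C: 00 (length 2)
Average length = Σ p(s) × length(s) = 1.4615 bits


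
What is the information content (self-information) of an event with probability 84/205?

Information content I(x) = -log₂(p(x))
I = -log₂(84/205) = -log₂(0.4098)
I = 1.2872 bits


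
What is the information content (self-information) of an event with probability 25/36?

Information content I(x) = -log₂(p(x))
I = -log₂(25/36) = -log₂(0.6944)
I = 0.5261 bits


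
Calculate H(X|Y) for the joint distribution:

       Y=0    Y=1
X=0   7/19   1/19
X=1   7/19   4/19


H(X|Y) = Σ_y p(y) H(X|Y=y)
  p(Y=0) = 14/19, H(X|Y=0) = 1.0000
  p(Y=1) = 5/19, H(X|Y=1) = 0.7219
H(X|Y) = 0.7368×1.0000 + 0.2632×0.7219 = 0.9268 bits


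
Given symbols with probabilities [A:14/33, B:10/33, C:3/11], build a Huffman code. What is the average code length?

Huffman tree construction:
Combine smallest probabilities repeatedly
Resulting codes:
  A: 0 (length 1)
  B: 11 (length 2)
  C: 10 (length 2)
Average length = Σ p(s) × length(s) = 1.5758 bits


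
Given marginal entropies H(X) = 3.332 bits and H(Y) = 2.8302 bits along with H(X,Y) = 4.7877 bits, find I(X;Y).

I(X;Y) = H(X) + H(Y) - H(X,Y)
I(X;Y) = 3.332 + 2.8302 - 4.7877 = 1.3745 bits


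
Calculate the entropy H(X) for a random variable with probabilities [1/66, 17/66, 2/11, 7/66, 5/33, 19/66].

H(X) = -Σ p(x) log₂ p(x)
  -1/66 × log₂(1/66) = 0.0916
  -17/66 × log₂(17/66) = 0.5041
  -2/11 × log₂(2/11) = 0.4472
  -7/66 × log₂(7/66) = 0.3433
  -5/33 × log₂(5/33) = 0.4125
  -19/66 × log₂(19/66) = 0.5172
H(X) = 2.3158 bits


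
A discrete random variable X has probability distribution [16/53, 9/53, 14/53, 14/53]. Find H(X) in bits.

H(X) = -Σ p(x) log₂ p(x)
  -16/53 × log₂(16/53) = 0.5216
  -9/53 × log₂(9/53) = 0.4344
  -14/53 × log₂(14/53) = 0.5073
  -14/53 × log₂(14/53) = 0.5073
H(X) = 1.9707 bits


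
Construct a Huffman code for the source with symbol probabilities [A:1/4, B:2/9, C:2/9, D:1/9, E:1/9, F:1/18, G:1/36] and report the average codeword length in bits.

Huffman tree construction:
Combine smallest probabilities repeatedly
Resulting codes:
  A: 10 (length 2)
  B: 00 (length 2)
  C: 01 (length 2)
  D: 1111 (length 4)
  E: 110 (length 3)
  F: 11101 (length 5)
  G: 11100 (length 5)
Average length = Σ p(s) × length(s) = 2.5833 bits


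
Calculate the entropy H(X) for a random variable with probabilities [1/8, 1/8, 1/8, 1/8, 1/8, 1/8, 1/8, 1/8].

H(X) = -Σ p(x) log₂ p(x)
  -1/8 × log₂(1/8) = 0.3750
  -1/8 × log₂(1/8) = 0.3750
  -1/8 × log₂(1/8) = 0.3750
  -1/8 × log₂(1/8) = 0.3750
  -1/8 × log₂(1/8) = 0.3750
  -1/8 × log₂(1/8) = 0.3750
  -1/8 × log₂(1/8) = 0.3750
  -1/8 × log₂(1/8) = 0.3750
H(X) = 3.0000 bits


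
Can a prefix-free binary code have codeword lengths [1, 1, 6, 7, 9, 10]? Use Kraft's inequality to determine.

Kraft inequality: Σ 2^(-l_i) ≤ 1 for prefix-free code
Calculating: 2^(-1) + 2^(-1) + 2^(-6) + 2^(-7) + 2^(-9) + 2^(-10)
= 0.5 + 0.5 + 0.015625 + 0.0078125 + 0.001953125 + 0.0009765625
= 1.0264
Since 1.0264 > 1, prefix-free code does not exist
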